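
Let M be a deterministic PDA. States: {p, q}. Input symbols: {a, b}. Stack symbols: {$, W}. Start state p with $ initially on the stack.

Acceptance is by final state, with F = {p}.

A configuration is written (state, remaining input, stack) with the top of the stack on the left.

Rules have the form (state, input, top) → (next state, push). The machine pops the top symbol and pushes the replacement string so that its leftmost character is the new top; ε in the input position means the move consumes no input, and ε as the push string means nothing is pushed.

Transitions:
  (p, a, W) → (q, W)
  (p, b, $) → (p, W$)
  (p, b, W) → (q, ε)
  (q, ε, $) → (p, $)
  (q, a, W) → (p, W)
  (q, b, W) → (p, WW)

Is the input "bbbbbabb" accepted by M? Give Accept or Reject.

(p, bbbbbabb, $) ⊢ (p, bbbbabb, W$) ⊢ (q, bbbabb, $) ⊢ (p, bbbabb, $) ⊢ (p, bbabb, W$) ⊢ (q, babb, $) ⊢ (p, babb, $) ⊢ (p, abb, W$) ⊢ (q, bb, W$) ⊢ (p, b, WW$) ⊢ (q, ε, W$)
All input consumed; state q ∉ F and no further ε-move applies.

Reject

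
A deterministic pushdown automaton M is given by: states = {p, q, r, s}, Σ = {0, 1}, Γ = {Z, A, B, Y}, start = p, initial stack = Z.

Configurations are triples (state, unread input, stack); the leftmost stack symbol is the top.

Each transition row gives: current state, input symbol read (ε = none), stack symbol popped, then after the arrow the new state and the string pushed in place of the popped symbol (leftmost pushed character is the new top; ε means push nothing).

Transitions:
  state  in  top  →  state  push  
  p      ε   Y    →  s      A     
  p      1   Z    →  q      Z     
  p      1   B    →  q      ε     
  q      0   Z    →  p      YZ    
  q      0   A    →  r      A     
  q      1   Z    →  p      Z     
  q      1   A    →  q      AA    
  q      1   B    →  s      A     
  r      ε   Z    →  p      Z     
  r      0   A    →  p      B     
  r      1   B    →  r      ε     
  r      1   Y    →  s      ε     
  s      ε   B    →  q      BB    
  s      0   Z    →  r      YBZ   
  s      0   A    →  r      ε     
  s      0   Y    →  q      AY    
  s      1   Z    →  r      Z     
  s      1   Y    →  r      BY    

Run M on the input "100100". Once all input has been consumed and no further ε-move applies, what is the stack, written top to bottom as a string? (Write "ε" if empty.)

Z

(p, 100100, Z) ⊢ (q, 00100, Z) ⊢ (p, 0100, YZ) ⊢ (s, 0100, AZ) ⊢ (r, 100, Z) ⊢ (p, 100, Z) ⊢ (q, 00, Z) ⊢ (p, 0, YZ) ⊢ (s, 0, AZ) ⊢ (r, ε, Z) ⊢ (p, ε, Z)
All input consumed in state p with stack Z.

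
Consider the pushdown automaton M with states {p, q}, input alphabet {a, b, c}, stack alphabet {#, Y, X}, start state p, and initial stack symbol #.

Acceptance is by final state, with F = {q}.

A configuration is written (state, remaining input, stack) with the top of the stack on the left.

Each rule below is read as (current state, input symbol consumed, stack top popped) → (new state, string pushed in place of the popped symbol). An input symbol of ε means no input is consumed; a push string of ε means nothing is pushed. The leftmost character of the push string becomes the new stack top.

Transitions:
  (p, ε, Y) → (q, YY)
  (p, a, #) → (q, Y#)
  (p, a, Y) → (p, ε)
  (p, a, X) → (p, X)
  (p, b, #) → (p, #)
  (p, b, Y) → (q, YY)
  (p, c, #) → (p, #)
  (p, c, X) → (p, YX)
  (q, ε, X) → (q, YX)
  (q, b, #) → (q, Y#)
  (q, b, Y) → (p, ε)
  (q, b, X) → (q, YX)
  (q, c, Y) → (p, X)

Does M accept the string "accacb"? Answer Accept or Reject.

Accept

One accepting computation: (p, accacb, #) ⊢ (q, ccacb, Y#) ⊢ (p, cacb, X#) ⊢ (p, acb, YX#) ⊢ (p, cb, X#) ⊢ (p, b, YX#) ⊢ (q, ε, YYX#)
All input consumed and state q ∈ F.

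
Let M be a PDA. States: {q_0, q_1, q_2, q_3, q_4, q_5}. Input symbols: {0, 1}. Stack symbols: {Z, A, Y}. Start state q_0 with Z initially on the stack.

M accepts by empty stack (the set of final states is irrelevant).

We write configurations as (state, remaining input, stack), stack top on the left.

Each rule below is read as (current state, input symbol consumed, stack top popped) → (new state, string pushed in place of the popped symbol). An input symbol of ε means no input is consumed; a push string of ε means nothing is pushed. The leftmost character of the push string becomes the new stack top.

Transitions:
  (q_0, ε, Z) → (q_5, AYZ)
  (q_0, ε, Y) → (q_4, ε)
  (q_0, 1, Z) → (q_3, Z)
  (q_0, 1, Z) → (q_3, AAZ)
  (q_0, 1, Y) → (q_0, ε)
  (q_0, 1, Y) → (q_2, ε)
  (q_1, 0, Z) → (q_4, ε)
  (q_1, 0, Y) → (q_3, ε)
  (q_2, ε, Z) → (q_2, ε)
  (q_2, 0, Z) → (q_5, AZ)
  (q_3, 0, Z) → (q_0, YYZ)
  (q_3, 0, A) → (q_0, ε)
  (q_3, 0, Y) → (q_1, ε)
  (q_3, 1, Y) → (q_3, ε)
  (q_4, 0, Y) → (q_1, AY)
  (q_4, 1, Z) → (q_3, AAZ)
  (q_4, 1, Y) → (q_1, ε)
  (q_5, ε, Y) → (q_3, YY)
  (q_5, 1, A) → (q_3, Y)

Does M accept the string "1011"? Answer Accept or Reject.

Accept

One accepting computation: (q_0, 1011, Z) ⊢ (q_3, 011, Z) ⊢ (q_0, 11, YYZ) ⊢ (q_0, 1, YZ) ⊢ (q_2, ε, Z) ⊢ (q_2, ε, ε)
All input consumed and the stack is empty.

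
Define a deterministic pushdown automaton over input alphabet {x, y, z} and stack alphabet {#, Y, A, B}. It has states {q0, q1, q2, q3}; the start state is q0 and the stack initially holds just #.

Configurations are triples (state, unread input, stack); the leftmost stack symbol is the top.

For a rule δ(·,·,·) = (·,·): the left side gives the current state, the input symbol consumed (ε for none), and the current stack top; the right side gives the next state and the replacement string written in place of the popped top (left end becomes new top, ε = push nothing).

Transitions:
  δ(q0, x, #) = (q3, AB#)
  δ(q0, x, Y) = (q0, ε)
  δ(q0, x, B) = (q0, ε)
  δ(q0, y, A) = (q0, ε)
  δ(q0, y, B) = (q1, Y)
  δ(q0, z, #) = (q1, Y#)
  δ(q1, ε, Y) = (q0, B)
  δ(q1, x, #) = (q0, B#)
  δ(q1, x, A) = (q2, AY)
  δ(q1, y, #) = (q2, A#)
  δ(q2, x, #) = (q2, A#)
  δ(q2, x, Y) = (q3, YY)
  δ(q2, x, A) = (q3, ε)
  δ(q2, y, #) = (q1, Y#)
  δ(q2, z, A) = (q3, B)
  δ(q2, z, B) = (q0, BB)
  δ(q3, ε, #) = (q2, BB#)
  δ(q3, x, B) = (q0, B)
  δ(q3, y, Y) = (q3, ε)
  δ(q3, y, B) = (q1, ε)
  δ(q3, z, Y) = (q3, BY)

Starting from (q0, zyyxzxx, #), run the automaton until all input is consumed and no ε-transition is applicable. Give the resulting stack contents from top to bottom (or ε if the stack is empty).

(q0, zyyxzxx, #)
  read z, top #: go to q1, push Y# → (q1, yyxzxx, Y#)
  ε-move, top Y: go to q0, push B → (q0, yyxzxx, B#)
  read y, top B: go to q1, push Y → (q1, yxzxx, Y#)
  ε-move, top Y: go to q0, push B → (q0, yxzxx, B#)
  read y, top B: go to q1, push Y → (q1, xzxx, Y#)
  ε-move, top Y: go to q0, push B → (q0, xzxx, B#)
  read x, top B: go to q0, push ε → (q0, zxx, #)
  read z, top #: go to q1, push Y# → (q1, xx, Y#)
  ε-move, top Y: go to q0, push B → (q0, xx, B#)
  read x, top B: go to q0, push ε → (q0, x, #)
  read x, top #: go to q3, push AB# → (q3, ε, AB#)
All input consumed in state q3 with stack AB#.

AB#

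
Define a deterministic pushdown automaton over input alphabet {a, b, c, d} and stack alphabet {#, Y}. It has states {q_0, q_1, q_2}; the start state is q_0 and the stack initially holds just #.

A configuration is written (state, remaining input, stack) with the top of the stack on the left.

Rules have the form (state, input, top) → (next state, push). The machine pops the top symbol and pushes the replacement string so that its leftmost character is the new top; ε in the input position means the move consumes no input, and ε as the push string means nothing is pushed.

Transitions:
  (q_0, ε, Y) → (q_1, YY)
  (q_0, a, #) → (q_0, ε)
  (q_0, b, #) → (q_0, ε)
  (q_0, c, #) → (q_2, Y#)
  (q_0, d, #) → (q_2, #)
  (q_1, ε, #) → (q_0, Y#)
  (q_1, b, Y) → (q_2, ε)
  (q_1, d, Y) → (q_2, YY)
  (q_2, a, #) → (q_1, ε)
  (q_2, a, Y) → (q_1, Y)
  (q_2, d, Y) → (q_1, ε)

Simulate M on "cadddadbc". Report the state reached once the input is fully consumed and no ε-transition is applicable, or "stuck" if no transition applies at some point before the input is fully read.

(q_0, cadddadbc, #) ⊢ (q_2, adddadbc, Y#) ⊢ (q_1, dddadbc, Y#) ⊢ (q_2, ddadbc, YY#) ⊢ (q_1, dadbc, Y#) ⊢ (q_2, adbc, YY#) ⊢ (q_1, dbc, YY#) ⊢ (q_2, bc, YYY#)
No transition for (q_2, b, top Y); M blocks with input bc remaining.

stuck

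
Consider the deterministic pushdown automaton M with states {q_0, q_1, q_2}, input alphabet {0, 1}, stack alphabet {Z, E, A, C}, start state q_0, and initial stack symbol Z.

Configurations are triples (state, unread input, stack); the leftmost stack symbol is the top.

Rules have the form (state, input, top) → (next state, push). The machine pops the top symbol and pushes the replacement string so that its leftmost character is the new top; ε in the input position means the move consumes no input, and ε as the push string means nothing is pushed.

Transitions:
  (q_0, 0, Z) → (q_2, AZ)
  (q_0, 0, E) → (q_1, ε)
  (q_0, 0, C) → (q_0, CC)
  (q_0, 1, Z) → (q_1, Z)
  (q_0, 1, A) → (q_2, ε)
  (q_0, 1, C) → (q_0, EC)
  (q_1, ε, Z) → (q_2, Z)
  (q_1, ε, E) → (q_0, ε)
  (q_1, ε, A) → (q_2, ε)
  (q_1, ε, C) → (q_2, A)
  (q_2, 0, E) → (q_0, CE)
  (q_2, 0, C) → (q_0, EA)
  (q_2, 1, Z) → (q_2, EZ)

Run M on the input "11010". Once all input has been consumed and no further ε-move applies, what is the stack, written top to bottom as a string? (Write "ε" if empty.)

(q_0, 11010, Z) ⊢ (q_1, 1010, Z) ⊢ (q_2, 1010, Z) ⊢ (q_2, 010, EZ) ⊢ (q_0, 10, CEZ) ⊢ (q_0, 0, ECEZ) ⊢ (q_1, ε, CEZ) ⊢ (q_2, ε, AEZ)
All input consumed in state q_2 with stack AEZ.

AEZ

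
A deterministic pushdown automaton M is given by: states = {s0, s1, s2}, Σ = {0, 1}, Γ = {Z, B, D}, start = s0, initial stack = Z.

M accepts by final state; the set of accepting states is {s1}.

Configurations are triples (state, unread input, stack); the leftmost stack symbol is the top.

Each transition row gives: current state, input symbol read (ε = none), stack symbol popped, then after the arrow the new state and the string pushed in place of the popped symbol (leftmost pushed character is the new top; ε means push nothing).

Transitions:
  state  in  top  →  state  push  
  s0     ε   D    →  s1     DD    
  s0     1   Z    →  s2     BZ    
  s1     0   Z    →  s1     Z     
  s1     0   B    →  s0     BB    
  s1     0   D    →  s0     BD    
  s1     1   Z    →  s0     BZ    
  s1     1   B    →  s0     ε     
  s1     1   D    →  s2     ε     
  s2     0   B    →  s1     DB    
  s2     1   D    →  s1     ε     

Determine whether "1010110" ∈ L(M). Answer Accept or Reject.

(s0, 1010110, Z) ⊢ (s2, 010110, BZ) ⊢ (s1, 10110, DBZ) ⊢ (s2, 0110, BZ) ⊢ (s1, 110, DBZ) ⊢ (s2, 10, BZ)
No transition applies at (s2, 10, BZ); input not fully consumed.

Reject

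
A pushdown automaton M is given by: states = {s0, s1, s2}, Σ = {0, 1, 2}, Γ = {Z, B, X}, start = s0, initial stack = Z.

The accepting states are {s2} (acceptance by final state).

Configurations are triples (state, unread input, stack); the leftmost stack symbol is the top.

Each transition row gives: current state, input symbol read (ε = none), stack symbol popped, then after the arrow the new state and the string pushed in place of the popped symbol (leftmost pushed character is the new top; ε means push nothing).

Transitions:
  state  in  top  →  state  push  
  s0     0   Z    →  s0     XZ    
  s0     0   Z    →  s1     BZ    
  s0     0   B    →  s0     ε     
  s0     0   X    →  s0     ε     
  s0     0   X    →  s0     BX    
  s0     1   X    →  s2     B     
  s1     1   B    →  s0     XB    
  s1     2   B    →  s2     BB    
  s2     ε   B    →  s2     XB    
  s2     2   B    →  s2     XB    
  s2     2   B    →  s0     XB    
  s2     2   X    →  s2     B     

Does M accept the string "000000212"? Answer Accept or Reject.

Reject

No computation consumes all input and reaches a final state.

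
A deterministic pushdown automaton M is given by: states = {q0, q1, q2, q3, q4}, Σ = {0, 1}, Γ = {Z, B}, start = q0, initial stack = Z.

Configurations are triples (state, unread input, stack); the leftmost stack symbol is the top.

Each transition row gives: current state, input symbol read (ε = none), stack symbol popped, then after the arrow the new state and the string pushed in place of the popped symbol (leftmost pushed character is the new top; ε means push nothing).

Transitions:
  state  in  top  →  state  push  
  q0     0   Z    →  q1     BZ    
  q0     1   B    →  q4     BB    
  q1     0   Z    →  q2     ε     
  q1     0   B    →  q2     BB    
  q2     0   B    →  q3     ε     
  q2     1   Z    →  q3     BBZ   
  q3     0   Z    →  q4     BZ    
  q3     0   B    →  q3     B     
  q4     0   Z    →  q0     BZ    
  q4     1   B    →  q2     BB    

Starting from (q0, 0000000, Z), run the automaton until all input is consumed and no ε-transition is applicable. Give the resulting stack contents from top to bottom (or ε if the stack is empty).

BZ

(q0, 0000000, Z)
  read 0, top Z: go to q1, push BZ → (q1, 000000, BZ)
  read 0, top B: go to q2, push BB → (q2, 00000, BBZ)
  read 0, top B: go to q3, push ε → (q3, 0000, BZ)
  read 0, top B: go to q3, push B → (q3, 000, BZ)
  read 0, top B: go to q3, push B → (q3, 00, BZ)
  read 0, top B: go to q3, push B → (q3, 0, BZ)
  read 0, top B: go to q3, push B → (q3, ε, BZ)
All input consumed in state q3 with stack BZ.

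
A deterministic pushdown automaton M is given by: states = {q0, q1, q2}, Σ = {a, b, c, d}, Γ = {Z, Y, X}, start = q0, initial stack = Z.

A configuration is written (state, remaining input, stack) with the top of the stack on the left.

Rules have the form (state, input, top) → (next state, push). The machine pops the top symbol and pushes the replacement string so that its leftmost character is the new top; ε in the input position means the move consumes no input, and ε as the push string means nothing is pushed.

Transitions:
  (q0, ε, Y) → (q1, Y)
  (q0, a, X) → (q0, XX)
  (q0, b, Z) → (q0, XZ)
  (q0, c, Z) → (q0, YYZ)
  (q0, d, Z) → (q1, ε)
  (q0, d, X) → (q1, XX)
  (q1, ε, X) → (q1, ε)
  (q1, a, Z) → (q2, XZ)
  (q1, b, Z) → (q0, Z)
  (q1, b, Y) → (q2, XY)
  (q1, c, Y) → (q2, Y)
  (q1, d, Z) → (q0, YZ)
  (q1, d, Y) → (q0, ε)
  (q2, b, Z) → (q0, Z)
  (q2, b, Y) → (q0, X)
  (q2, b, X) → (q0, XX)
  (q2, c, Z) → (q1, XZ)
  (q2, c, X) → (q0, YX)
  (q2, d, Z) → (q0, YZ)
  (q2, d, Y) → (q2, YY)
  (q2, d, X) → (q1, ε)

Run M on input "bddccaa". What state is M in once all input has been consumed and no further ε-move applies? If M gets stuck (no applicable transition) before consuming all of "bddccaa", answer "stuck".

(q0, bddccaa, Z)
  read b, top Z: go to q0, push XZ → (q0, ddccaa, XZ)
  read d, top X: go to q1, push XX → (q1, dccaa, XXZ)
  ε-move, top X: go to q1, push ε → (q1, dccaa, XZ)
  ε-move, top X: go to q1, push ε → (q1, dccaa, Z)
  read d, top Z: go to q0, push YZ → (q0, ccaa, YZ)
  ε-move, top Y: go to q1, push Y → (q1, ccaa, YZ)
  read c, top Y: go to q2, push Y → (q2, caa, YZ)
No transition for (q2, c, top Y); M blocks with input caa remaining.

stuck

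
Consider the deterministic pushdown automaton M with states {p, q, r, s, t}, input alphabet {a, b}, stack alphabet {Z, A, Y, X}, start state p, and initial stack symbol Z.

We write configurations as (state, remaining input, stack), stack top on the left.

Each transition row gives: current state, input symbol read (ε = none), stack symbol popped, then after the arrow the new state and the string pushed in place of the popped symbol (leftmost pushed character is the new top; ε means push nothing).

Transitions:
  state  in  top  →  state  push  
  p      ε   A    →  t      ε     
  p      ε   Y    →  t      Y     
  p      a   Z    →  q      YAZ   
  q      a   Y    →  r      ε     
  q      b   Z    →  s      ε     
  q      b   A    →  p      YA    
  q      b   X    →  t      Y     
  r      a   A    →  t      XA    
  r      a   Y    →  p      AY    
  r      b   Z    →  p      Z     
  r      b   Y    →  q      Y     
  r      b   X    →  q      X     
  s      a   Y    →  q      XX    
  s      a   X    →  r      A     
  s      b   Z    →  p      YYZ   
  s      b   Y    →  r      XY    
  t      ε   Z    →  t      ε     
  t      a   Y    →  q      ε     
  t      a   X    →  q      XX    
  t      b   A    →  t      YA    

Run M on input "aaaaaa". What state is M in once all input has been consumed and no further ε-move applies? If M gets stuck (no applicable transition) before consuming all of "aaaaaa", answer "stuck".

(p, aaaaaa, Z)
  read a, top Z: go to q, push YAZ → (q, aaaaa, YAZ)
  read a, top Y: go to r, push ε → (r, aaaa, AZ)
  read a, top A: go to t, push XA → (t, aaa, XAZ)
  read a, top X: go to q, push XX → (q, aa, XXAZ)
No transition for (q, a, top X); M blocks with input aa remaining.

stuck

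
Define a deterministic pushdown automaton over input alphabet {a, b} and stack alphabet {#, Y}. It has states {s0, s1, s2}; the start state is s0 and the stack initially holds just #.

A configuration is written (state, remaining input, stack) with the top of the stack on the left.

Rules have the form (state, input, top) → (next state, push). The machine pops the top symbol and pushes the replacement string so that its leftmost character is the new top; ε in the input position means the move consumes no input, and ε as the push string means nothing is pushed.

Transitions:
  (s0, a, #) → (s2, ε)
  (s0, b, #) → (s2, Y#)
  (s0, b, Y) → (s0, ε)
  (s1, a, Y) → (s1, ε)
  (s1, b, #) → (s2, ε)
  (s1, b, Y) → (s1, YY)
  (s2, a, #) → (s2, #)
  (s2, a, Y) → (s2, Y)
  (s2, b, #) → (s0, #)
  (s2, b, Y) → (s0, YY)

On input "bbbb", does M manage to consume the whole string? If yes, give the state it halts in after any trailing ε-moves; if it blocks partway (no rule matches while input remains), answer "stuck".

(s0, bbbb, #) ⊢ (s2, bbb, Y#) ⊢ (s0, bb, YY#) ⊢ (s0, b, Y#) ⊢ (s0, ε, #)
All input consumed; M is in state s0.

s0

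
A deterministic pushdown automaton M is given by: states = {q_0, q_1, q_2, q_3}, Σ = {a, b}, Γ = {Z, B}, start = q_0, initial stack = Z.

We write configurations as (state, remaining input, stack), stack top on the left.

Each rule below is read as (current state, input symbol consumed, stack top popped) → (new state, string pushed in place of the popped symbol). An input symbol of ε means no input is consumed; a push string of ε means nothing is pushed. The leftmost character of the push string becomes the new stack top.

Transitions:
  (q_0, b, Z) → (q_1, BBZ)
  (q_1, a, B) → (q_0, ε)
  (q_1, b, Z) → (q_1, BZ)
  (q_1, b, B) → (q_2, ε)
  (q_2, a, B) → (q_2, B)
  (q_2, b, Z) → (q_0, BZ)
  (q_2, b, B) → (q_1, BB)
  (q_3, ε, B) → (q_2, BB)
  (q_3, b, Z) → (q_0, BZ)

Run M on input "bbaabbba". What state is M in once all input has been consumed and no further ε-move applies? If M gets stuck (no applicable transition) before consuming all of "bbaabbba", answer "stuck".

q_0

(q_0, bbaabbba, Z)
  read b, top Z: go to q_1, push BBZ → (q_1, baabbba, BBZ)
  read b, top B: go to q_2, push ε → (q_2, aabbba, BZ)
  read a, top B: go to q_2, push B → (q_2, abbba, BZ)
  read a, top B: go to q_2, push B → (q_2, bbba, BZ)
  read b, top B: go to q_1, push BB → (q_1, bba, BBZ)
  read b, top B: go to q_2, push ε → (q_2, ba, BZ)
  read b, top B: go to q_1, push BB → (q_1, a, BBZ)
  read a, top B: go to q_0, push ε → (q_0, ε, BZ)
All input consumed; M is in state q_0.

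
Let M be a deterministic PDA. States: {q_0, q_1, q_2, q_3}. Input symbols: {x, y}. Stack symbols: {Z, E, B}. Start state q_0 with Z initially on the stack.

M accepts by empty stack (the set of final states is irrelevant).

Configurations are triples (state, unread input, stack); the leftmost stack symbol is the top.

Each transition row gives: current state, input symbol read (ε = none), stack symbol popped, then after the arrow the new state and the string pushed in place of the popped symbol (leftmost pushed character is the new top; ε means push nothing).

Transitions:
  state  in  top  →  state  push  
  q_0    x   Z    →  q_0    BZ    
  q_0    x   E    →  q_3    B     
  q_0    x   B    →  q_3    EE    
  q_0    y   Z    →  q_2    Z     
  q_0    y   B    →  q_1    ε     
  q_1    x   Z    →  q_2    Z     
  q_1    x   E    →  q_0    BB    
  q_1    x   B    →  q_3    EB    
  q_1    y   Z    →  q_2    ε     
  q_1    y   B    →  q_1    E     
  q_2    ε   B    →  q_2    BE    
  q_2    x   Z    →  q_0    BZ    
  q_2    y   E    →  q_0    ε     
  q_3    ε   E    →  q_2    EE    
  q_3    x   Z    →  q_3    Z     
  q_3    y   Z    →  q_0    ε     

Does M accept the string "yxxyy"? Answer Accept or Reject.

(q_0, yxxyy, Z) ⊢ (q_2, xxyy, Z) ⊢ (q_0, xyy, BZ) ⊢ (q_3, yy, EEZ) ⊢ (q_2, yy, EEEZ) ⊢ (q_0, y, EEZ)
No transition applies at (q_0, y, EEZ); input not fully consumed.

Reject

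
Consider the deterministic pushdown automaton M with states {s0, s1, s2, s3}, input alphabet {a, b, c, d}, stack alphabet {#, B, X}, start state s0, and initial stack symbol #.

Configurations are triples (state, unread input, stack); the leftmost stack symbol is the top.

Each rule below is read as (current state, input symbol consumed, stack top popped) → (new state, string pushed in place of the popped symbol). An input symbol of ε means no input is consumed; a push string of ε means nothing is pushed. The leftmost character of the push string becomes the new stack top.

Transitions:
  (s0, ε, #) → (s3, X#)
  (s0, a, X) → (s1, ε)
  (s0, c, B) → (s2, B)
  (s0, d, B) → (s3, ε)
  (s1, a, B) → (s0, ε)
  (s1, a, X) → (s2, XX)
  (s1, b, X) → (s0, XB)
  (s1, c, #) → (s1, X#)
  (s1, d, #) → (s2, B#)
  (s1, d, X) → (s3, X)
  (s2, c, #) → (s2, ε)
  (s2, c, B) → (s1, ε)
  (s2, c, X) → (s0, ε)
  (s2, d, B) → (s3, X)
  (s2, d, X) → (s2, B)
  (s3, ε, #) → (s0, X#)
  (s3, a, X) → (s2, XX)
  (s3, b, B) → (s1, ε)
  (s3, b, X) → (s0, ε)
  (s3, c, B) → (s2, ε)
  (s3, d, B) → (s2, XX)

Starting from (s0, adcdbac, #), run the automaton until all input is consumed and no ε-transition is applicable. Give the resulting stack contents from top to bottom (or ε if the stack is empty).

(s0, adcdbac, #)
  ε-move, top #: go to s3, push X# → (s3, adcdbac, X#)
  read a, top X: go to s2, push XX → (s2, dcdbac, XX#)
  read d, top X: go to s2, push B → (s2, cdbac, BX#)
  read c, top B: go to s1, push ε → (s1, dbac, X#)
  read d, top X: go to s3, push X → (s3, bac, X#)
  read b, top X: go to s0, push ε → (s0, ac, #)
  ε-move, top #: go to s3, push X# → (s3, ac, X#)
  read a, top X: go to s2, push XX → (s2, c, XX#)
  read c, top X: go to s0, push ε → (s0, ε, X#)
All input consumed in state s0 with stack X#.

X#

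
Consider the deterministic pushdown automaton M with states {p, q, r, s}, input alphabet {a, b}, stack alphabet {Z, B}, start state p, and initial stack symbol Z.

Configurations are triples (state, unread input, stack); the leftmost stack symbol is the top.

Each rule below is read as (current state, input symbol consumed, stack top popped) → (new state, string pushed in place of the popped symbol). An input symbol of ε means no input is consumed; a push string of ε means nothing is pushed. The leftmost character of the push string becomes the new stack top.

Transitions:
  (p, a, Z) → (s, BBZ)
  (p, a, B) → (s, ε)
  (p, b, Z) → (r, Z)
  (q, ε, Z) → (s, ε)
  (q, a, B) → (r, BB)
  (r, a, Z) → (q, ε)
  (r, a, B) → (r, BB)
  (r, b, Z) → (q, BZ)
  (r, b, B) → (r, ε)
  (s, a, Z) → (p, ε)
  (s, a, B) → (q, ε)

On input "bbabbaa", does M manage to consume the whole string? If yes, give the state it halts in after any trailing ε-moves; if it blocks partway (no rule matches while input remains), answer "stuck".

(p, bbabbaa, Z)
  read b, top Z: go to r, push Z → (r, babbaa, Z)
  read b, top Z: go to q, push BZ → (q, abbaa, BZ)
  read a, top B: go to r, push BB → (r, bbaa, BBZ)
  read b, top B: go to r, push ε → (r, baa, BZ)
  read b, top B: go to r, push ε → (r, aa, Z)
  read a, top Z: go to q, push ε → (q, a, ε)
No transition for (q, a, top ε); M blocks with input a remaining.

stuck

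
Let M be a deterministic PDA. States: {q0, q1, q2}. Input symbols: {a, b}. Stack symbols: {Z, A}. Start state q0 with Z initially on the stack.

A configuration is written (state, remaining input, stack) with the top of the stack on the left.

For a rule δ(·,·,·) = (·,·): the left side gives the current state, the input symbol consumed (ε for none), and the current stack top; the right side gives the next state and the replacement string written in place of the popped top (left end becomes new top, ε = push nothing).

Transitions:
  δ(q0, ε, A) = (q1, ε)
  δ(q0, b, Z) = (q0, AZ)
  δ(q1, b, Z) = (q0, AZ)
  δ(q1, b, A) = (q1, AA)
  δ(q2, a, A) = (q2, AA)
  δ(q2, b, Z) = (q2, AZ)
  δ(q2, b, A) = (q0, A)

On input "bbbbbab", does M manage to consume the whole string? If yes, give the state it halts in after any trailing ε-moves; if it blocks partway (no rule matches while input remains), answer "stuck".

(q0, bbbbbab, Z)
  read b, top Z: go to q0, push AZ → (q0, bbbbab, AZ)
  ε-move, top A: go to q1, push ε → (q1, bbbbab, Z)
  read b, top Z: go to q0, push AZ → (q0, bbbab, AZ)
  ε-move, top A: go to q1, push ε → (q1, bbbab, Z)
  read b, top Z: go to q0, push AZ → (q0, bbab, AZ)
  ε-move, top A: go to q1, push ε → (q1, bbab, Z)
  read b, top Z: go to q0, push AZ → (q0, bab, AZ)
  ε-move, top A: go to q1, push ε → (q1, bab, Z)
  read b, top Z: go to q0, push AZ → (q0, ab, AZ)
  ε-move, top A: go to q1, push ε → (q1, ab, Z)
No transition for (q1, a, top Z); M blocks with input ab remaining.

stuck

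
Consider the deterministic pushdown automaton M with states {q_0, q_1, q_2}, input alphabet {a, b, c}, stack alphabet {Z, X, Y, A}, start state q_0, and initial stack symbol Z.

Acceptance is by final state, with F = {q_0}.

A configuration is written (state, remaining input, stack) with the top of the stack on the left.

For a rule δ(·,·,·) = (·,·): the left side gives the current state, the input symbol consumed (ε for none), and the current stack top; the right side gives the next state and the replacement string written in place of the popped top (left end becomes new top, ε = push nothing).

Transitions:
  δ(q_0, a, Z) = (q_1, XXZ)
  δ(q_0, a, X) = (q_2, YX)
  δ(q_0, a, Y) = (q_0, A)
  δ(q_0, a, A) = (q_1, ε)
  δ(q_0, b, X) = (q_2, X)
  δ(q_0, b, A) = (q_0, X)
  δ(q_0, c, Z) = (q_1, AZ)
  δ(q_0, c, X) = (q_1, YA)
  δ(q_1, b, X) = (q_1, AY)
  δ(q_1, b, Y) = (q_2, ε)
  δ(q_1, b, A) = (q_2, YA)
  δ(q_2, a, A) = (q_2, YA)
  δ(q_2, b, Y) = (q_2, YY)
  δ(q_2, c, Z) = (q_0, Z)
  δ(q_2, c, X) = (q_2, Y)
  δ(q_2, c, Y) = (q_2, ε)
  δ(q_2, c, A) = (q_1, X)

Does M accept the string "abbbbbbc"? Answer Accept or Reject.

Reject

(q_0, abbbbbbc, Z)
  read a, top Z: go to q_1, push XXZ → (q_1, bbbbbbc, XXZ)
  read b, top X: go to q_1, push AY → (q_1, bbbbbc, AYXZ)
  read b, top A: go to q_2, push YA → (q_2, bbbbc, YAYXZ)
  read b, top Y: go to q_2, push YY → (q_2, bbbc, YYAYXZ)
  read b, top Y: go to q_2, push YY → (q_2, bbc, YYYAYXZ)
  read b, top Y: go to q_2, push YY → (q_2, bc, YYYYAYXZ)
  read b, top Y: go to q_2, push YY → (q_2, c, YYYYYAYXZ)
  read c, top Y: go to q_2, push ε → (q_2, ε, YYYYAYXZ)
All input consumed; state q_2 ∉ F and no further ε-move applies.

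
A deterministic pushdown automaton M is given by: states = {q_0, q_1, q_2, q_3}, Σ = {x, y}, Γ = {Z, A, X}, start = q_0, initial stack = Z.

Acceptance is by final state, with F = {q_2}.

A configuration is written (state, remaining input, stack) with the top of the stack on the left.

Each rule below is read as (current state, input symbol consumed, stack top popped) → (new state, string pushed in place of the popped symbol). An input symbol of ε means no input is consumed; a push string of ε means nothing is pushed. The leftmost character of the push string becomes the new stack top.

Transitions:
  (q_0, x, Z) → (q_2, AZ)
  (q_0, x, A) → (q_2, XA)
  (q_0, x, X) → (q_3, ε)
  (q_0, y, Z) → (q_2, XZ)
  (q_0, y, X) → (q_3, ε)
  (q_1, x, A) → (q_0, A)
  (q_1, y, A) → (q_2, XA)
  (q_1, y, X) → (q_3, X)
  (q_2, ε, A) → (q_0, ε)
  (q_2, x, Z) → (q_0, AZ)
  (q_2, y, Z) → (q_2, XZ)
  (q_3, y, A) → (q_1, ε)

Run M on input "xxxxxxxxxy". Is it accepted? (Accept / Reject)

(q_0, xxxxxxxxxy, Z)
  read x, top Z: go to q_2, push AZ → (q_2, xxxxxxxxy, AZ)
  ε-move, top A: go to q_0, push ε → (q_0, xxxxxxxxy, Z)
  read x, top Z: go to q_2, push AZ → (q_2, xxxxxxxy, AZ)
  ε-move, top A: go to q_0, push ε → (q_0, xxxxxxxy, Z)
  read x, top Z: go to q_2, push AZ → (q_2, xxxxxxy, AZ)
  ε-move, top A: go to q_0, push ε → (q_0, xxxxxxy, Z)
  read x, top Z: go to q_2, push AZ → (q_2, xxxxxy, AZ)
  ε-move, top A: go to q_0, push ε → (q_0, xxxxxy, Z)
  read x, top Z: go to q_2, push AZ → (q_2, xxxxy, AZ)
  ε-move, top A: go to q_0, push ε → (q_0, xxxxy, Z)
  read x, top Z: go to q_2, push AZ → (q_2, xxxy, AZ)
  ε-move, top A: go to q_0, push ε → (q_0, xxxy, Z)
  read x, top Z: go to q_2, push AZ → (q_2, xxy, AZ)
  ε-move, top A: go to q_0, push ε → (q_0, xxy, Z)
  read x, top Z: go to q_2, push AZ → (q_2, xy, AZ)
  ε-move, top A: go to q_0, push ε → (q_0, xy, Z)
  read x, top Z: go to q_2, push AZ → (q_2, y, AZ)
  ε-move, top A: go to q_0, push ε → (q_0, y, Z)
  read y, top Z: go to q_2, push XZ → (q_2, ε, XZ)
All input consumed; state q_2 ∈ F.

Accept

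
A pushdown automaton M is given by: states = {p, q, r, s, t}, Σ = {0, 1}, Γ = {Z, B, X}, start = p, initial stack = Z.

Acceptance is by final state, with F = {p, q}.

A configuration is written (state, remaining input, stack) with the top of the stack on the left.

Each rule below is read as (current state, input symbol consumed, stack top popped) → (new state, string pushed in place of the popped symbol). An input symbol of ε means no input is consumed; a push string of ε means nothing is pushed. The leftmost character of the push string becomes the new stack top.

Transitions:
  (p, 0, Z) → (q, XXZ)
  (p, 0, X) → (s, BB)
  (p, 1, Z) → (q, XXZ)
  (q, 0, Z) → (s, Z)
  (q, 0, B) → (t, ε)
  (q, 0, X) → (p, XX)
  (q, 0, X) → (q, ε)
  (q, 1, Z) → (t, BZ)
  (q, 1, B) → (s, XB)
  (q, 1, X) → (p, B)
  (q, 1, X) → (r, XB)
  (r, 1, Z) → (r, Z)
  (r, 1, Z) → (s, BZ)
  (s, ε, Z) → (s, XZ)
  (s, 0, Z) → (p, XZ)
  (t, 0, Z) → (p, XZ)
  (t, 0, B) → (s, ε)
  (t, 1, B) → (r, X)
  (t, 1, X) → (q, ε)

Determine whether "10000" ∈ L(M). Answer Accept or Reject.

Accept

One accepting computation: (p, 10000, Z) ⊢ (q, 0000, XXZ) ⊢ (q, 000, XZ) ⊢ (q, 00, Z) ⊢ (s, 0, Z) ⊢ (p, ε, XZ)
All input consumed and state p ∈ F.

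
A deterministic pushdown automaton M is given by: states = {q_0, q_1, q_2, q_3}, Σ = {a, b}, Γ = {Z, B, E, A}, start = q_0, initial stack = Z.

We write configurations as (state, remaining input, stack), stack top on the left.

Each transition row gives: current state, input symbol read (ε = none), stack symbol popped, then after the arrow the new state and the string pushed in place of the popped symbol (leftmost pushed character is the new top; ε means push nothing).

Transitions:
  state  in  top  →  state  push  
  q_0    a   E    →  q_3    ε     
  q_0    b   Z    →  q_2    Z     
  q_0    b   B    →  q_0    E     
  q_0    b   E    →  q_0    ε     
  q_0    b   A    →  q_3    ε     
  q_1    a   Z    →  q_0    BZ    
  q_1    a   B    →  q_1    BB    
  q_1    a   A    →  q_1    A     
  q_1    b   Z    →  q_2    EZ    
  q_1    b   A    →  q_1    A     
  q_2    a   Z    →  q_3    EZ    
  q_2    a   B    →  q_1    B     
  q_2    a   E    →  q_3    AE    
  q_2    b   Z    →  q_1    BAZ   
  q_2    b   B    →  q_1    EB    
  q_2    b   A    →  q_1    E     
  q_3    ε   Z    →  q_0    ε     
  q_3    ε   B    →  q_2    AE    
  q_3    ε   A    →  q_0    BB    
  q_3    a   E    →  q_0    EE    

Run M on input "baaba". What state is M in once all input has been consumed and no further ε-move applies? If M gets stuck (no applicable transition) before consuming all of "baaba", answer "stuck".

(q_0, baaba, Z) ⊢ (q_2, aaba, Z) ⊢ (q_3, aba, EZ) ⊢ (q_0, ba, EEZ) ⊢ (q_0, a, EZ) ⊢ (q_3, ε, Z) ⊢ (q_0, ε, ε)
All input consumed; M is in state q_0.

q_0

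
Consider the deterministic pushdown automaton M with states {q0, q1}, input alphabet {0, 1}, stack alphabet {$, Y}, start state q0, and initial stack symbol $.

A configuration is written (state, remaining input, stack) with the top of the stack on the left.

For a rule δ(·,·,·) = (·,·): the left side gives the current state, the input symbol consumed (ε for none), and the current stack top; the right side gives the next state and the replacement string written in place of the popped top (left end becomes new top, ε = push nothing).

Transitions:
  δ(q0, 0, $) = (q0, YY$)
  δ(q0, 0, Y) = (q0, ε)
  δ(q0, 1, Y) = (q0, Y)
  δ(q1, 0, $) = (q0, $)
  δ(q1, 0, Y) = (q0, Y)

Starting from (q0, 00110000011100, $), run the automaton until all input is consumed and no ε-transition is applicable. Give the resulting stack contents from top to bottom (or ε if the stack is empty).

$

(q0, 00110000011100, $) ⊢ (q0, 0110000011100, YY$) ⊢ (q0, 110000011100, Y$) ⊢ (q0, 10000011100, Y$) ⊢ (q0, 0000011100, Y$) ⊢ (q0, 000011100, $) ⊢ (q0, 00011100, YY$) ⊢ (q0, 0011100, Y$) ⊢ (q0, 011100, $) ⊢ (q0, 11100, YY$) ⊢ (q0, 1100, YY$) ⊢ (q0, 100, YY$) ⊢ (q0, 00, YY$) ⊢ (q0, 0, Y$) ⊢ (q0, ε, $)
All input consumed in state q0 with stack $.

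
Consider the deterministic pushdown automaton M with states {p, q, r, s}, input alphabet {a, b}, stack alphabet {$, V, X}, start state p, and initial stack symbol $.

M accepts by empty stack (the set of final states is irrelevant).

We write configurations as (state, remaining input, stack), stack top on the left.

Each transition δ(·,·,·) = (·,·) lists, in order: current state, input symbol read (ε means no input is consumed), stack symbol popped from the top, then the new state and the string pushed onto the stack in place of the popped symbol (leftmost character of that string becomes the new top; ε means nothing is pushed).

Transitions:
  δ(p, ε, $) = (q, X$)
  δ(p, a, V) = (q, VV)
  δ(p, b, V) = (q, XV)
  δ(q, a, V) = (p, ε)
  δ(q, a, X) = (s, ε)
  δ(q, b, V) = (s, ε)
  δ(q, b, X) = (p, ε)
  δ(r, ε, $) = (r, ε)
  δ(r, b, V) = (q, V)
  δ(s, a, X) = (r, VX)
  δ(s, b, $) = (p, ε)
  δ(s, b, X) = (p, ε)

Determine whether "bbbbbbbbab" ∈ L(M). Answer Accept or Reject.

(p, bbbbbbbbab, $)
  ε-move, top $: go to q, push X$ → (q, bbbbbbbbab, X$)
  read b, top X: go to p, push ε → (p, bbbbbbbab, $)
  ε-move, top $: go to q, push X$ → (q, bbbbbbbab, X$)
  read b, top X: go to p, push ε → (p, bbbbbbab, $)
  ε-move, top $: go to q, push X$ → (q, bbbbbbab, X$)
  read b, top X: go to p, push ε → (p, bbbbbab, $)
  ε-move, top $: go to q, push X$ → (q, bbbbbab, X$)
  read b, top X: go to p, push ε → (p, bbbbab, $)
  ε-move, top $: go to q, push X$ → (q, bbbbab, X$)
  read b, top X: go to p, push ε → (p, bbbab, $)
  ε-move, top $: go to q, push X$ → (q, bbbab, X$)
  read b, top X: go to p, push ε → (p, bbab, $)
  ε-move, top $: go to q, push X$ → (q, bbab, X$)
  read b, top X: go to p, push ε → (p, bab, $)
  ε-move, top $: go to q, push X$ → (q, bab, X$)
  read b, top X: go to p, push ε → (p, ab, $)
  ε-move, top $: go to q, push X$ → (q, ab, X$)
  read a, top X: go to s, push ε → (s, b, $)
  read b, top $: go to p, push ε → (p, ε, ε)
All input consumed and the stack is empty.

Accept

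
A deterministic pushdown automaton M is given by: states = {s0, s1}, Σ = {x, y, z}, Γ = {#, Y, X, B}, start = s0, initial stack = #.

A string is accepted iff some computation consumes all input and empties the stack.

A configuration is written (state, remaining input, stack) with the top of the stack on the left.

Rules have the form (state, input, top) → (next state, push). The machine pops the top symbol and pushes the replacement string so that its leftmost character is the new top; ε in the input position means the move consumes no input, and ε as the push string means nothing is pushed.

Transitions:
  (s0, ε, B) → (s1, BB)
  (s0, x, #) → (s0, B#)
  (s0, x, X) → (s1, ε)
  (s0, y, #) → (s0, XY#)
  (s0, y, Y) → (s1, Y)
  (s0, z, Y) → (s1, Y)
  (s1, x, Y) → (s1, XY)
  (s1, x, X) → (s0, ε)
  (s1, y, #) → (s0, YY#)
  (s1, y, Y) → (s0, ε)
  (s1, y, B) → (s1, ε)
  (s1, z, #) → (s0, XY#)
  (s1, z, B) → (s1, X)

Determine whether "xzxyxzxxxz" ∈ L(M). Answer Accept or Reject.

(s0, xzxyxzxxxz, #)
  read x, top #: go to s0, push B# → (s0, zxyxzxxxz, B#)
  ε-move, top B: go to s1, push BB → (s1, zxyxzxxxz, BB#)
  read z, top B: go to s1, push X → (s1, xyxzxxxz, XB#)
  read x, top X: go to s0, push ε → (s0, yxzxxxz, B#)
  ε-move, top B: go to s1, push BB → (s1, yxzxxxz, BB#)
  read y, top B: go to s1, push ε → (s1, xzxxxz, B#)
No transition applies at (s1, xzxxxz, B#); input not fully consumed.

Reject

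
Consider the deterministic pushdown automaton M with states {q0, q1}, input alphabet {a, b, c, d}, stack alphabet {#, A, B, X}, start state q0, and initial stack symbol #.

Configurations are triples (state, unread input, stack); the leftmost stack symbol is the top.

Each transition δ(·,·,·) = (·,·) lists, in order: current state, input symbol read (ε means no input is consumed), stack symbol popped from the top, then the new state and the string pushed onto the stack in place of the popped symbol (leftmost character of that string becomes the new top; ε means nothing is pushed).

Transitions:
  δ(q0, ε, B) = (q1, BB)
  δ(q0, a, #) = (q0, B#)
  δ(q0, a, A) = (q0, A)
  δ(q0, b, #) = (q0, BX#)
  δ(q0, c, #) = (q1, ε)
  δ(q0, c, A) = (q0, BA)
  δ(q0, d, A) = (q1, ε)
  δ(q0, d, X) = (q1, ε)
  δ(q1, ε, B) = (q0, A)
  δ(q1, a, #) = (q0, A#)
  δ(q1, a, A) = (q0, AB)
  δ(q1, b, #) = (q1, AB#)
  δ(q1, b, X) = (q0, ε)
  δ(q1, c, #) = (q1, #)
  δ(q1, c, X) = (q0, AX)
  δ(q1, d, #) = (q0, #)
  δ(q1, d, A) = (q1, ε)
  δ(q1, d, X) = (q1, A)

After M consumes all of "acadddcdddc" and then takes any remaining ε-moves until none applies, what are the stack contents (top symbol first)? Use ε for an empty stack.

(q0, acadddcdddc, #)
  read a, top #: go to q0, push B# → (q0, cadddcdddc, B#)
  ε-move, top B: go to q1, push BB → (q1, cadddcdddc, BB#)
  ε-move, top B: go to q0, push A → (q0, cadddcdddc, AB#)
  read c, top A: go to q0, push BA → (q0, adddcdddc, BAB#)
  ε-move, top B: go to q1, push BB → (q1, adddcdddc, BBAB#)
  ε-move, top B: go to q0, push A → (q0, adddcdddc, ABAB#)
  read a, top A: go to q0, push A → (q0, dddcdddc, ABAB#)
  read d, top A: go to q1, push ε → (q1, ddcdddc, BAB#)
  ε-move, top B: go to q0, push A → (q0, ddcdddc, AAB#)
  read d, top A: go to q1, push ε → (q1, dcdddc, AB#)
  read d, top A: go to q1, push ε → (q1, cdddc, B#)
  ε-move, top B: go to q0, push A → (q0, cdddc, A#)
  read c, top A: go to q0, push BA → (q0, dddc, BA#)
  ε-move, top B: go to q1, push BB → (q1, dddc, BBA#)
  ε-move, top B: go to q0, push A → (q0, dddc, ABA#)
  read d, top A: go to q1, push ε → (q1, ddc, BA#)
  ε-move, top B: go to q0, push A → (q0, ddc, AA#)
  read d, top A: go to q1, push ε → (q1, dc, A#)
  read d, top A: go to q1, push ε → (q1, c, #)
  read c, top #: go to q1, push # → (q1, ε, #)
All input consumed in state q1 with stack #.

#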